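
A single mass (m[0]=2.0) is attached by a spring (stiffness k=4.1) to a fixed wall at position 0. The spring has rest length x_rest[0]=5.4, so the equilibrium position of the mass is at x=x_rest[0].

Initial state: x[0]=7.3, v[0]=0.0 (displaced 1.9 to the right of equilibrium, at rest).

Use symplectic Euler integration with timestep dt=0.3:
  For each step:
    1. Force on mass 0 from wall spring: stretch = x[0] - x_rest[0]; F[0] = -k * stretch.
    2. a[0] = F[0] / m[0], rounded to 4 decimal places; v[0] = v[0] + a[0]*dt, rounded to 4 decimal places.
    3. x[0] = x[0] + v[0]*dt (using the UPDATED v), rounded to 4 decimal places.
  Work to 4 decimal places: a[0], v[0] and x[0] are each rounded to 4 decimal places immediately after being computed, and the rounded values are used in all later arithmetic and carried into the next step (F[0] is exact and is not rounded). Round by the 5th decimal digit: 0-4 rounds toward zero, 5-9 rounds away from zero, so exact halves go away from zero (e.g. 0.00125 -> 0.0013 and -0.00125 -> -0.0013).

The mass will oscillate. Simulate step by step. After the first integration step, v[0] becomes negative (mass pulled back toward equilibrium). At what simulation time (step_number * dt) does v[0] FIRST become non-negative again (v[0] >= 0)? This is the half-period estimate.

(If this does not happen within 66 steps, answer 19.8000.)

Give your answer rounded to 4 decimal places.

Answer: 2.4000

Derivation:
Step 0: x=[7.3000] v=[0.0000]
Step 1: x=[6.9495] v=[-1.1685]
Step 2: x=[6.3131] v=[-2.1215]
Step 3: x=[5.5082] v=[-2.6831]
Step 4: x=[4.6833] v=[-2.7496]
Step 5: x=[3.9907] v=[-2.3088]
Step 6: x=[3.5581] v=[-1.4421]
Step 7: x=[3.4653] v=[-0.3093]
Step 8: x=[3.7295] v=[0.8805]
First v>=0 after going negative at step 8, time=2.4000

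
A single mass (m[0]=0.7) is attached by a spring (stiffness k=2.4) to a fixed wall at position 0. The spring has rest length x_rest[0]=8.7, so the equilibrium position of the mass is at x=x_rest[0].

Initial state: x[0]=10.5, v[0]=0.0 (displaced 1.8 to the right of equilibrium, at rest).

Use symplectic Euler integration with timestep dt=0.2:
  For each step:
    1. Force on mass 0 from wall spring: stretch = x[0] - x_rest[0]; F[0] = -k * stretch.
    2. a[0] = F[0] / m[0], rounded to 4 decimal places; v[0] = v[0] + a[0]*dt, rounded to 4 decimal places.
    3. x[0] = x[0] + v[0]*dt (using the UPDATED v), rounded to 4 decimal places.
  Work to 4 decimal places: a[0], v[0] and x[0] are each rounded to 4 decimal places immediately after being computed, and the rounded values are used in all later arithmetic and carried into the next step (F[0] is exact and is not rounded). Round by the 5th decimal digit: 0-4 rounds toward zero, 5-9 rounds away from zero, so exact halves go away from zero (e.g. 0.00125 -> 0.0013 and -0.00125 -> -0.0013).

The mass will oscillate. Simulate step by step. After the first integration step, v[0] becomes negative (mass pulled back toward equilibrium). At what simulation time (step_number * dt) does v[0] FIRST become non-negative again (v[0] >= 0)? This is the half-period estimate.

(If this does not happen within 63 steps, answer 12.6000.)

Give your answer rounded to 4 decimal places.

Answer: 1.8000

Derivation:
Step 0: x=[10.5000] v=[0.0000]
Step 1: x=[10.2531] v=[-1.2343]
Step 2: x=[9.7932] v=[-2.2993]
Step 3: x=[9.1834] v=[-3.0489]
Step 4: x=[8.5073] v=[-3.3804]
Step 5: x=[7.8576] v=[-3.2483]
Step 6: x=[7.3235] v=[-2.6707]
Step 7: x=[6.9781] v=[-1.7268]
Step 8: x=[6.8689] v=[-0.5461]
Step 9: x=[7.0108] v=[0.7095]
First v>=0 after going negative at step 9, time=1.8000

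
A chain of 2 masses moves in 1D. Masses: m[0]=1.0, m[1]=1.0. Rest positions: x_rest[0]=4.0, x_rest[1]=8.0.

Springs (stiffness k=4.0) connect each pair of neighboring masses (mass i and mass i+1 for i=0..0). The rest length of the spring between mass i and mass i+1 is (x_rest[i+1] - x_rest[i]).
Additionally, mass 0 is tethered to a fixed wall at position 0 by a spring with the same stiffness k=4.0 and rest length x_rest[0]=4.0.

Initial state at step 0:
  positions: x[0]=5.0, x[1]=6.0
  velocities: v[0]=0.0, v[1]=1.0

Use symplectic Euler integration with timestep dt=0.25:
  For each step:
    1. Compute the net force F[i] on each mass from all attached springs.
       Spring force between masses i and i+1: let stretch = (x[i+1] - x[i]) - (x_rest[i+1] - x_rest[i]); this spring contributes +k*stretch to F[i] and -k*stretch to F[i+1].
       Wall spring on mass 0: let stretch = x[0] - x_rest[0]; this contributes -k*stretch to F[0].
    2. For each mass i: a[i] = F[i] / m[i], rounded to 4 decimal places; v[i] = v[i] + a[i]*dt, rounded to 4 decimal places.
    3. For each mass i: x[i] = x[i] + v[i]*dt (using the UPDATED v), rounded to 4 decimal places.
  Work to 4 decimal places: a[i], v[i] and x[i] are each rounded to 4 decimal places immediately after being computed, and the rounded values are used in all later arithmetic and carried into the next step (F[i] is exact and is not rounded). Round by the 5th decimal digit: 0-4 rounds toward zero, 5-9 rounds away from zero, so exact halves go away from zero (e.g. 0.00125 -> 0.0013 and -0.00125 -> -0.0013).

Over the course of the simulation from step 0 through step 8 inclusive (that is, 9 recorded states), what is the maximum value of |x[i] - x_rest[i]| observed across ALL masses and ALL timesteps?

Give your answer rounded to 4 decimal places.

Step 0: x=[5.0000 6.0000] v=[0.0000 1.0000]
Step 1: x=[4.0000 7.0000] v=[-4.0000 4.0000]
Step 2: x=[2.7500 8.2500] v=[-5.0000 5.0000]
Step 3: x=[2.1875 9.1250] v=[-2.2500 3.5000]
Step 4: x=[2.8125 9.2656] v=[2.5000 0.5625]
Step 5: x=[4.3477 8.7930] v=[6.1406 -1.8906]
Step 6: x=[5.9073 8.2090] v=[6.2382 -2.3359]
Step 7: x=[6.5655 8.0496] v=[2.6326 -0.6376]
Step 8: x=[5.9533 8.5192] v=[-2.4488 1.8783]
Max displacement = 2.5655

Answer: 2.5655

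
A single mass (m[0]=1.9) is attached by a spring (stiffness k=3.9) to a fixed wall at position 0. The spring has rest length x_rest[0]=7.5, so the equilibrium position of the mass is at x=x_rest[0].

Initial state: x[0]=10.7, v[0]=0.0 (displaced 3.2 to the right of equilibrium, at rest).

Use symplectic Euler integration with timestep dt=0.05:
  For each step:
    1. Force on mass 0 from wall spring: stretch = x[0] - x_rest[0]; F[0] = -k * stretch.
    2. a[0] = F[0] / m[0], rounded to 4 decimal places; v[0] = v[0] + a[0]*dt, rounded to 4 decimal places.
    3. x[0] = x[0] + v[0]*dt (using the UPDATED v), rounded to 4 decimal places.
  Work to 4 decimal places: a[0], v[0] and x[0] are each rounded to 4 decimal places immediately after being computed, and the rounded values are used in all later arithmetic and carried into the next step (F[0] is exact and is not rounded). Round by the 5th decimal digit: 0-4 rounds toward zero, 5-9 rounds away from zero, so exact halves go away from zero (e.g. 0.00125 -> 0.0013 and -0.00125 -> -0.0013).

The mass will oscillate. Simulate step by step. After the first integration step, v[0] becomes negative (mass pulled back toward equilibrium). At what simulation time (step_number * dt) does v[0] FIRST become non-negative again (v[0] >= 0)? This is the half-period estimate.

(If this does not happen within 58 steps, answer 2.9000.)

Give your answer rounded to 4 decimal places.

Step 0: x=[10.7000] v=[0.0000]
Step 1: x=[10.6836] v=[-0.3284]
Step 2: x=[10.6508] v=[-0.6551]
Step 3: x=[10.6019] v=[-0.9785]
Step 4: x=[10.5371] v=[-1.2969]
Step 5: x=[10.4567] v=[-1.6086]
Step 6: x=[10.3611] v=[-1.9121]
Step 7: x=[10.2508] v=[-2.2057]
Step 8: x=[10.1264] v=[-2.4880]
Step 9: x=[9.9885] v=[-2.7576]
Step 10: x=[9.8379] v=[-3.0130]
Step 11: x=[9.6753] v=[-3.2529]
Step 12: x=[9.5015] v=[-3.4762]
Step 13: x=[9.3174] v=[-3.6816]
Step 14: x=[9.1240] v=[-3.8681]
Step 15: x=[8.9223] v=[-4.0348]
Step 16: x=[8.7133] v=[-4.1808]
Step 17: x=[8.4980] v=[-4.3053]
Step 18: x=[8.2776] v=[-4.4077]
Step 19: x=[8.0532] v=[-4.4875]
Step 20: x=[7.8260] v=[-4.5443]
Step 21: x=[7.5971] v=[-4.5778]
Step 22: x=[7.3677] v=[-4.5878]
Step 23: x=[7.1390] v=[-4.5742]
Step 24: x=[6.9121] v=[-4.5372]
Step 25: x=[6.6883] v=[-4.4769]
Step 26: x=[6.4686] v=[-4.3936]
Step 27: x=[6.2542] v=[-4.2877]
Step 28: x=[6.0462] v=[-4.1598]
Step 29: x=[5.8457] v=[-4.0106]
Step 30: x=[5.6537] v=[-3.8408]
Step 31: x=[5.4711] v=[-3.6513]
Step 32: x=[5.2989] v=[-3.4431]
Step 33: x=[5.1380] v=[-3.2172]
Step 34: x=[4.9893] v=[-2.9748]
Step 35: x=[4.8534] v=[-2.7171]
Step 36: x=[4.7311] v=[-2.4455]
Step 37: x=[4.6230] v=[-2.1613]
Step 38: x=[4.5297] v=[-1.8660]
Step 39: x=[4.4516] v=[-1.5612]
Step 40: x=[4.3892] v=[-1.2483]
Step 41: x=[4.3428] v=[-0.9290]
Step 42: x=[4.3126] v=[-0.6050]
Step 43: x=[4.2987] v=[-0.2779]
Step 44: x=[4.3012] v=[0.0507]
First v>=0 after going negative at step 44, time=2.2000

Answer: 2.2000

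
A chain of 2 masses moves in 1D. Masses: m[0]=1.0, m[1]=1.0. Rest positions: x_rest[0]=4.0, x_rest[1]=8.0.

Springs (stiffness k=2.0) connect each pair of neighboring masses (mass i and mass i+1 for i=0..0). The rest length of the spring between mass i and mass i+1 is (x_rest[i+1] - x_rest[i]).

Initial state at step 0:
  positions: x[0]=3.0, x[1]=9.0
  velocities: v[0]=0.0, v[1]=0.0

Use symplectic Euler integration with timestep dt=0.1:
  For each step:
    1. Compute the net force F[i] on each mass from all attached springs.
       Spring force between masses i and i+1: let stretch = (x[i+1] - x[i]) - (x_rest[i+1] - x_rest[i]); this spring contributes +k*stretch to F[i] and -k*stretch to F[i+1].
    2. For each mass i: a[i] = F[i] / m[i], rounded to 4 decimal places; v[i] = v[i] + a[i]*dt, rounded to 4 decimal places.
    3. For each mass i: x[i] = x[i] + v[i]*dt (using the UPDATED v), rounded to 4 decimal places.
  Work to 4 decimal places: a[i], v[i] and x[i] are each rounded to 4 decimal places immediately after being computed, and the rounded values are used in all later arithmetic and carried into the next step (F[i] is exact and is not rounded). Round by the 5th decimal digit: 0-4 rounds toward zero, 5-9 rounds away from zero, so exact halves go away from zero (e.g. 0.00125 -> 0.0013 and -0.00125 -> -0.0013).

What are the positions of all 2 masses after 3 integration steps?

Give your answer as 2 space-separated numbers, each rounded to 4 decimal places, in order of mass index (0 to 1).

Answer: 3.2321 8.7679

Derivation:
Step 0: x=[3.0000 9.0000] v=[0.0000 0.0000]
Step 1: x=[3.0400 8.9600] v=[0.4000 -0.4000]
Step 2: x=[3.1184 8.8816] v=[0.7840 -0.7840]
Step 3: x=[3.2321 8.7679] v=[1.1366 -1.1366]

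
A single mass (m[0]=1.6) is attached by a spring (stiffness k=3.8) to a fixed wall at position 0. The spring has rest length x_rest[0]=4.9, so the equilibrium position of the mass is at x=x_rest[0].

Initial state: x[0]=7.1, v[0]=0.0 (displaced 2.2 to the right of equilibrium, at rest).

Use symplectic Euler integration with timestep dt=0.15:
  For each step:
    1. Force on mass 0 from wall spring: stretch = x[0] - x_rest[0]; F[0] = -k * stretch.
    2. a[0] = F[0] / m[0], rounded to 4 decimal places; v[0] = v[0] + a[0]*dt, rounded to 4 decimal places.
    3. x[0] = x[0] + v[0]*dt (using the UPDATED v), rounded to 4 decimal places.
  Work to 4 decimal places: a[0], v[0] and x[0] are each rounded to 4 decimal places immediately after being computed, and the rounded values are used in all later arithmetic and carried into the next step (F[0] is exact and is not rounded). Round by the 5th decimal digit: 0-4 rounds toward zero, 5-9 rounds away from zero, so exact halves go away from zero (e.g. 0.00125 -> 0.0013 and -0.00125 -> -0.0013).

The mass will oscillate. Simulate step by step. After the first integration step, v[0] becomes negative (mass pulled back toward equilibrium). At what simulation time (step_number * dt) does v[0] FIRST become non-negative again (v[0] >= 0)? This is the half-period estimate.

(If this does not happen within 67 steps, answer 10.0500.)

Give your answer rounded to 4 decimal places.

Answer: 2.1000

Derivation:
Step 0: x=[7.1000] v=[0.0000]
Step 1: x=[6.9824] v=[-0.7838]
Step 2: x=[6.7535] v=[-1.5257]
Step 3: x=[6.4256] v=[-2.1860]
Step 4: x=[6.0162] v=[-2.7295]
Step 5: x=[5.5471] v=[-3.1272]
Step 6: x=[5.0434] v=[-3.3577]
Step 7: x=[4.5321] v=[-3.4088]
Step 8: x=[4.0404] v=[-3.2777]
Step 9: x=[3.5947] v=[-2.9715]
Step 10: x=[3.2187] v=[-2.5065]
Step 11: x=[2.9326] v=[-1.9075]
Step 12: x=[2.7516] v=[-1.2066]
Step 13: x=[2.6854] v=[-0.4412]
Step 14: x=[2.7376] v=[0.3478]
First v>=0 after going negative at step 14, time=2.1000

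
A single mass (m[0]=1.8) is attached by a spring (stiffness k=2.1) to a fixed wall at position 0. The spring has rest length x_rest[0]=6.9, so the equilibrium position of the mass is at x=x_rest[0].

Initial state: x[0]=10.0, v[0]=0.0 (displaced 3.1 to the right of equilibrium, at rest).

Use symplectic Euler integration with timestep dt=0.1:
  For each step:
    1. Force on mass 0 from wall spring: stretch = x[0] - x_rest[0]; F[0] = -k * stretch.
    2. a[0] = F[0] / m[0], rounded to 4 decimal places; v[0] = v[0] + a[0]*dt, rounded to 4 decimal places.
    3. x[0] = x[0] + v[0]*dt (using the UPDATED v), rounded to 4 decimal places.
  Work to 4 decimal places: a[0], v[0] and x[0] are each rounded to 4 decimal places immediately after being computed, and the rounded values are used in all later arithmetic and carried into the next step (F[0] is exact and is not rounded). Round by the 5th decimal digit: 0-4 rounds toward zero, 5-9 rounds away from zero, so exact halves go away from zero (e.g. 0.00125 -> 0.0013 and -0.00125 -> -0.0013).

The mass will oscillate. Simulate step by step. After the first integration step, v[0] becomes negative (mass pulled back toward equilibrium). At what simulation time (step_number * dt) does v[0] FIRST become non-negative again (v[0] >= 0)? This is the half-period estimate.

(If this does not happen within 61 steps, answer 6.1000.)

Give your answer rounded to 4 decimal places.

Step 0: x=[10.0000] v=[0.0000]
Step 1: x=[9.9638] v=[-0.3617]
Step 2: x=[9.8919] v=[-0.7191]
Step 3: x=[9.7851] v=[-1.0682]
Step 4: x=[9.6446] v=[-1.4048]
Step 5: x=[9.4721] v=[-1.7250]
Step 6: x=[9.2696] v=[-2.0251]
Step 7: x=[9.0394] v=[-2.3016]
Step 8: x=[8.7843] v=[-2.5512]
Step 9: x=[8.5072] v=[-2.7710]
Step 10: x=[8.2114] v=[-2.9585]
Step 11: x=[7.9003] v=[-3.1115]
Step 12: x=[7.5775] v=[-3.2282]
Step 13: x=[7.2468] v=[-3.3072]
Step 14: x=[6.9120] v=[-3.3477]
Step 15: x=[6.5771] v=[-3.3491]
Step 16: x=[6.2460] v=[-3.3114]
Step 17: x=[5.9225] v=[-3.2351]
Step 18: x=[5.6104] v=[-3.1211]
Step 19: x=[5.3133] v=[-2.9707]
Step 20: x=[5.0347] v=[-2.7856]
Step 21: x=[4.7779] v=[-2.5680]
Step 22: x=[4.5459] v=[-2.3204]
Step 23: x=[4.3413] v=[-2.0458]
Step 24: x=[4.1666] v=[-1.7473]
Step 25: x=[4.0238] v=[-1.4284]
Step 26: x=[3.9145] v=[-1.0928]
Step 27: x=[3.8401] v=[-0.7445]
Step 28: x=[3.8014] v=[-0.3875]
Step 29: x=[3.7988] v=[-0.0260]
Step 30: x=[3.8324] v=[0.3358]
First v>=0 after going negative at step 30, time=3.0000

Answer: 3.0000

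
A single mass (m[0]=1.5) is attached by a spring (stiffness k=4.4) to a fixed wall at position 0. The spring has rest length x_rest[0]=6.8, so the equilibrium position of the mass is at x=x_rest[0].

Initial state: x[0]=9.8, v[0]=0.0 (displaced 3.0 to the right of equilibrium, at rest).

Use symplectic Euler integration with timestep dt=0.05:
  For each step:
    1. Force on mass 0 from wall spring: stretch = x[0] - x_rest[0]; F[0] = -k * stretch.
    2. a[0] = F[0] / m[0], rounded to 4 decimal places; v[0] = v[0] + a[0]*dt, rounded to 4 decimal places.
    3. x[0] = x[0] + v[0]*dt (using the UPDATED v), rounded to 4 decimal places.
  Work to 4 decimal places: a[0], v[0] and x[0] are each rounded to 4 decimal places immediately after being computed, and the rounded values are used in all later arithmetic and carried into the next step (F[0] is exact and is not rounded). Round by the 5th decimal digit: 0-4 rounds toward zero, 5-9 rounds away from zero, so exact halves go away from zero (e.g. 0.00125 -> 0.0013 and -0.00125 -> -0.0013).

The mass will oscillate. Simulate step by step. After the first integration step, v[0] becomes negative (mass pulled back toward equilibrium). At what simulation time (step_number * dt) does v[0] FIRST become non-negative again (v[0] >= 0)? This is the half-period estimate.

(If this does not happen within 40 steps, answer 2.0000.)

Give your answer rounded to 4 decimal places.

Step 0: x=[9.8000] v=[0.0000]
Step 1: x=[9.7780] v=[-0.4400]
Step 2: x=[9.7342] v=[-0.8768]
Step 3: x=[9.6688] v=[-1.3072]
Step 4: x=[9.5824] v=[-1.7280]
Step 5: x=[9.4756] v=[-2.1361]
Step 6: x=[9.3492] v=[-2.5285]
Step 7: x=[9.2041] v=[-2.9024]
Step 8: x=[9.0414] v=[-3.2550]
Step 9: x=[8.8622] v=[-3.5837]
Step 10: x=[8.6679] v=[-3.8862]
Step 11: x=[8.4599] v=[-4.1602]
Step 12: x=[8.2397] v=[-4.4037]
Step 13: x=[8.0090] v=[-4.6149]
Step 14: x=[7.7694] v=[-4.7922]
Step 15: x=[7.5227] v=[-4.9344]
Step 16: x=[7.2707] v=[-5.0404]
Step 17: x=[7.0152] v=[-5.1094]
Step 18: x=[6.7582] v=[-5.1410]
Step 19: x=[6.5015] v=[-5.1349]
Step 20: x=[6.2469] v=[-5.0911]
Step 21: x=[5.9964] v=[-5.0100]
Step 22: x=[5.7518] v=[-4.8921]
Step 23: x=[5.5149] v=[-4.7384]
Step 24: x=[5.2874] v=[-4.5499]
Step 25: x=[5.0710] v=[-4.3281]
Step 26: x=[4.8673] v=[-4.0745]
Step 27: x=[4.6778] v=[-3.7910]
Step 28: x=[4.5038] v=[-3.4797]
Step 29: x=[4.3467] v=[-3.1429]
Step 30: x=[4.2075] v=[-2.7831]
Step 31: x=[4.0874] v=[-2.4029]
Step 32: x=[3.9871] v=[-2.0051]
Step 33: x=[3.9075] v=[-1.5925]
Step 34: x=[3.8491] v=[-1.1683]
Step 35: x=[3.8123] v=[-0.7355]
Step 36: x=[3.7974] v=[-0.2973]
Step 37: x=[3.8046] v=[0.1431]
First v>=0 after going negative at step 37, time=1.8500

Answer: 1.8500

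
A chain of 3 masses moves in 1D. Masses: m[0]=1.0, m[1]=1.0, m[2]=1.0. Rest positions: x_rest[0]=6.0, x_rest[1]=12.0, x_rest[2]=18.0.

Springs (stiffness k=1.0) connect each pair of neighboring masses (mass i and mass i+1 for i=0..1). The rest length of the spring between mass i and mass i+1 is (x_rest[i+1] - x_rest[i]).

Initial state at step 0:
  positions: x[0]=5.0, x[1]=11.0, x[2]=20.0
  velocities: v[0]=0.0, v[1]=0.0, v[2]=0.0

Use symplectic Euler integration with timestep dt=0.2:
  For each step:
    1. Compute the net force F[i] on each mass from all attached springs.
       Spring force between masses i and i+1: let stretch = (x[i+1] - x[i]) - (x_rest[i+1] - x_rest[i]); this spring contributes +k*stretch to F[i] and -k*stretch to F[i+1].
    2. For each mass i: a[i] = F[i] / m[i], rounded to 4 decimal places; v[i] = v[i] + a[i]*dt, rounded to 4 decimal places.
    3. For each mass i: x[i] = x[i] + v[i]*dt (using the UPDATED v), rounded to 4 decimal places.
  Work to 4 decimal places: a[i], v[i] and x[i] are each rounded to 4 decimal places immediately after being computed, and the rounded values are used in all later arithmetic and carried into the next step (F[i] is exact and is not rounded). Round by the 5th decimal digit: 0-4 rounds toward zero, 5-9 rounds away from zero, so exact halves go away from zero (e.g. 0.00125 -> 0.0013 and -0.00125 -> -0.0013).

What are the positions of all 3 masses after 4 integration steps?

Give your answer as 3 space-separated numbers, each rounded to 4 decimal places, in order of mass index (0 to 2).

Step 0: x=[5.0000 11.0000 20.0000] v=[0.0000 0.0000 0.0000]
Step 1: x=[5.0000 11.1200 19.8800] v=[0.0000 0.6000 -0.6000]
Step 2: x=[5.0048 11.3456 19.6496] v=[0.0240 1.1280 -1.1520]
Step 3: x=[5.0232 11.6497 19.3270] v=[0.0922 1.5206 -1.6128]
Step 4: x=[5.0667 11.9959 18.9373] v=[0.2175 1.7308 -1.9483]

Answer: 5.0667 11.9959 18.9373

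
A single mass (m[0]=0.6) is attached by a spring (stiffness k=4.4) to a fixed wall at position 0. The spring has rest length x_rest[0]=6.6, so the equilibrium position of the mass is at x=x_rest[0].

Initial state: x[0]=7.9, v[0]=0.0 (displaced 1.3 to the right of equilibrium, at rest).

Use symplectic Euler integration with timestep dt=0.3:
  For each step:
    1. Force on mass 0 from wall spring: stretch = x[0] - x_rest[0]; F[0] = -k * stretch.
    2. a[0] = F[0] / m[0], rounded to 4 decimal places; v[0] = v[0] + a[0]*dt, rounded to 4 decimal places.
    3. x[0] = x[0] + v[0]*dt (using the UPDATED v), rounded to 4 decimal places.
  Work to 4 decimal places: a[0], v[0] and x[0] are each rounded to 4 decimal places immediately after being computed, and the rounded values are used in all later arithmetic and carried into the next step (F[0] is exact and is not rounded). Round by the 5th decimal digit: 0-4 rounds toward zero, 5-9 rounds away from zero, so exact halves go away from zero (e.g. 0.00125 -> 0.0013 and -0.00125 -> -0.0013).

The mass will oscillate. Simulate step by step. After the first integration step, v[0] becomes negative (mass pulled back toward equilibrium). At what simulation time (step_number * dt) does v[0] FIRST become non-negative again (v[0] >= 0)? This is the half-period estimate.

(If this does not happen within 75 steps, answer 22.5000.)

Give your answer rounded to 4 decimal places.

Step 0: x=[7.9000] v=[0.0000]
Step 1: x=[7.0420] v=[-2.8600]
Step 2: x=[5.8923] v=[-3.8324]
Step 3: x=[5.2097] v=[-2.2755]
Step 4: x=[5.4447] v=[0.7832]
First v>=0 after going negative at step 4, time=1.2000

Answer: 1.2000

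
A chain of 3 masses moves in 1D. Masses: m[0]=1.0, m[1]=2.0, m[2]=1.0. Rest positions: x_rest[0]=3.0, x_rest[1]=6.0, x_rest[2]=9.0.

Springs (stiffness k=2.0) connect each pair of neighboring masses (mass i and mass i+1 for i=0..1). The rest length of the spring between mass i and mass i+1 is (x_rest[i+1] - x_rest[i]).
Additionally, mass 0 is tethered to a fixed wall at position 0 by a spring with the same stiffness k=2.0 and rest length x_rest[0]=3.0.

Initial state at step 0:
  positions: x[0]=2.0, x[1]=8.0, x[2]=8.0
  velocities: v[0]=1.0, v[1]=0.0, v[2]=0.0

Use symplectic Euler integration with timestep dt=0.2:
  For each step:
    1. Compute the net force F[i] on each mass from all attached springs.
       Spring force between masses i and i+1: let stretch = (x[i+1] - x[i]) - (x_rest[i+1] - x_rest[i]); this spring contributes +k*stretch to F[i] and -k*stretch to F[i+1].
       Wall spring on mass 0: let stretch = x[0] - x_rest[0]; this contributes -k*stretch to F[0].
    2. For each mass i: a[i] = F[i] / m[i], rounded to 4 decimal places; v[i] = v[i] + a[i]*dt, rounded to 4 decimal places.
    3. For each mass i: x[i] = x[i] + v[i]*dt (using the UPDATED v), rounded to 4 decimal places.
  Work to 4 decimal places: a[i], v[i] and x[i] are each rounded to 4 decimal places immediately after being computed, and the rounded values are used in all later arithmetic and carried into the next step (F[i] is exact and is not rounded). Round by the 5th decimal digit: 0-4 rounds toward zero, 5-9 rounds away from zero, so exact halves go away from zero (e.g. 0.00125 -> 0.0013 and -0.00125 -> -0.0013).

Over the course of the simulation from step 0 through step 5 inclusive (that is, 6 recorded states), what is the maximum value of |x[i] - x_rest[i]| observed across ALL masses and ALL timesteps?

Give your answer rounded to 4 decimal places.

Answer: 2.1912

Derivation:
Step 0: x=[2.0000 8.0000 8.0000] v=[1.0000 0.0000 0.0000]
Step 1: x=[2.5200 7.7600 8.2400] v=[2.6000 -1.2000 1.2000]
Step 2: x=[3.2576 7.3296 8.6816] v=[3.6880 -2.1520 2.2080]
Step 3: x=[4.0604 6.7904 9.2550] v=[4.0138 -2.6960 2.8672]
Step 4: x=[4.7567 6.2406 9.8713] v=[3.4816 -2.7491 3.0814]
Step 5: x=[5.1912 5.7767 10.4371] v=[2.1725 -2.3197 2.8291]
Max displacement = 2.1912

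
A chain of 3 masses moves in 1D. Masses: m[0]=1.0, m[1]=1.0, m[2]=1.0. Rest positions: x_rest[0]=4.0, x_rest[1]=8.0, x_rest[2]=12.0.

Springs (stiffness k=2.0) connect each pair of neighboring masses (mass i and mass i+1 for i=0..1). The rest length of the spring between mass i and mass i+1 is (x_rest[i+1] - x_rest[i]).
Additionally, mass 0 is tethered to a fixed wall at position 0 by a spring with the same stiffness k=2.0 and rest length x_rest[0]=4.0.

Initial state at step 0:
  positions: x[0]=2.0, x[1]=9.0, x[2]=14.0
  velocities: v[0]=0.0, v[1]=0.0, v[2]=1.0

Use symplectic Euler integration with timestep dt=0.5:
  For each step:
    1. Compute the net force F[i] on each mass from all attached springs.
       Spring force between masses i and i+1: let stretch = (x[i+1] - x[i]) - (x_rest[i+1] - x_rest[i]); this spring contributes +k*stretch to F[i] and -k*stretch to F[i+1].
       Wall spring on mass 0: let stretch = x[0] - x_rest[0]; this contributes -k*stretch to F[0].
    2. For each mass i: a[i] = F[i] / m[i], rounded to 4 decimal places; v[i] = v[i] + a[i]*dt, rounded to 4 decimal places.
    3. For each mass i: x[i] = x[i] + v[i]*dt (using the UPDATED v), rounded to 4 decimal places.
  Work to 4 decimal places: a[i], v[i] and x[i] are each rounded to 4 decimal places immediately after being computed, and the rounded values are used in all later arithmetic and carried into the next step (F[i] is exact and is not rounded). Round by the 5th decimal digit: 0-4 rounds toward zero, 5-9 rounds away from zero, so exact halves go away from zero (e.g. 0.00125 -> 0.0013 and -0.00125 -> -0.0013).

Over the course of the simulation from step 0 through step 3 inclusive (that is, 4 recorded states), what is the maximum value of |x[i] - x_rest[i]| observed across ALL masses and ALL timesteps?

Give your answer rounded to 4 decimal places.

Step 0: x=[2.0000 9.0000 14.0000] v=[0.0000 0.0000 1.0000]
Step 1: x=[4.5000 8.0000 14.0000] v=[5.0000 -2.0000 0.0000]
Step 2: x=[6.5000 8.2500 13.0000] v=[4.0000 0.5000 -2.0000]
Step 3: x=[6.1250 10.0000 11.6250] v=[-0.7500 3.5000 -2.7500]
Max displacement = 2.5000

Answer: 2.5000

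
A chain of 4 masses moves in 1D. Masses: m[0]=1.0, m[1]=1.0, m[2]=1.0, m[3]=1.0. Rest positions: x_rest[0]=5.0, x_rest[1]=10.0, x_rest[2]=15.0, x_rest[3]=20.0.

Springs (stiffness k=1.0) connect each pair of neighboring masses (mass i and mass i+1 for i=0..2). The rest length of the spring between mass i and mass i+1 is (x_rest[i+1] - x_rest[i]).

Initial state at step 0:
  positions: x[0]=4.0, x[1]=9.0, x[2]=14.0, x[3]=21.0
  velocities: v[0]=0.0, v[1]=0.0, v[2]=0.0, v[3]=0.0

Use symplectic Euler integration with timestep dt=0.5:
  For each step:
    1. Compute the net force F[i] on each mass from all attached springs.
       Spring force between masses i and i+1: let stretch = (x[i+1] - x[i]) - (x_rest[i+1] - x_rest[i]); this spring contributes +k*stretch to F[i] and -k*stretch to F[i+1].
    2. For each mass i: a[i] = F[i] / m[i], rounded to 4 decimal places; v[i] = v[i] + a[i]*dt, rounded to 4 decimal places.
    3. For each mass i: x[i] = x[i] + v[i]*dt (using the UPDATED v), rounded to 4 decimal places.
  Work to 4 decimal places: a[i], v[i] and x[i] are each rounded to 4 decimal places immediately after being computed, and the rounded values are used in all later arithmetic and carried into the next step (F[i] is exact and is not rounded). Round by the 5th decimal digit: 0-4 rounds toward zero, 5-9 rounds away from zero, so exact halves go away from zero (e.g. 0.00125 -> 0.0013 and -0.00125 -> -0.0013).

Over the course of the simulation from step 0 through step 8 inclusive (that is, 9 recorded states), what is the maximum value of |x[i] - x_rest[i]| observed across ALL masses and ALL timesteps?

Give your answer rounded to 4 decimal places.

Answer: 1.4379

Derivation:
Step 0: x=[4.0000 9.0000 14.0000 21.0000] v=[0.0000 0.0000 0.0000 0.0000]
Step 1: x=[4.0000 9.0000 14.5000 20.5000] v=[0.0000 0.0000 1.0000 -1.0000]
Step 2: x=[4.0000 9.1250 15.1250 19.7500] v=[0.0000 0.2500 1.2500 -1.5000]
Step 3: x=[4.0313 9.4688 15.4063 19.0938] v=[0.0625 0.6875 0.5625 -1.3125]
Step 4: x=[4.1720 9.9376 15.1251 18.7657] v=[0.2813 0.9375 -0.5625 -0.6563]
Step 5: x=[4.5041 10.2619 14.4571 18.7774] v=[0.6641 0.6485 -1.3360 0.0234]
Step 6: x=[5.0256 10.1955 13.8204 18.9591] v=[1.0430 -0.1328 -1.2735 0.3633]
Step 7: x=[5.5896 9.7429 13.5621 19.1061] v=[1.1280 -0.9053 -0.5166 0.2940]
Step 8: x=[5.9420 9.2067 13.7350 19.1171] v=[0.7047 -1.0724 0.3458 0.0220]
Max displacement = 1.4379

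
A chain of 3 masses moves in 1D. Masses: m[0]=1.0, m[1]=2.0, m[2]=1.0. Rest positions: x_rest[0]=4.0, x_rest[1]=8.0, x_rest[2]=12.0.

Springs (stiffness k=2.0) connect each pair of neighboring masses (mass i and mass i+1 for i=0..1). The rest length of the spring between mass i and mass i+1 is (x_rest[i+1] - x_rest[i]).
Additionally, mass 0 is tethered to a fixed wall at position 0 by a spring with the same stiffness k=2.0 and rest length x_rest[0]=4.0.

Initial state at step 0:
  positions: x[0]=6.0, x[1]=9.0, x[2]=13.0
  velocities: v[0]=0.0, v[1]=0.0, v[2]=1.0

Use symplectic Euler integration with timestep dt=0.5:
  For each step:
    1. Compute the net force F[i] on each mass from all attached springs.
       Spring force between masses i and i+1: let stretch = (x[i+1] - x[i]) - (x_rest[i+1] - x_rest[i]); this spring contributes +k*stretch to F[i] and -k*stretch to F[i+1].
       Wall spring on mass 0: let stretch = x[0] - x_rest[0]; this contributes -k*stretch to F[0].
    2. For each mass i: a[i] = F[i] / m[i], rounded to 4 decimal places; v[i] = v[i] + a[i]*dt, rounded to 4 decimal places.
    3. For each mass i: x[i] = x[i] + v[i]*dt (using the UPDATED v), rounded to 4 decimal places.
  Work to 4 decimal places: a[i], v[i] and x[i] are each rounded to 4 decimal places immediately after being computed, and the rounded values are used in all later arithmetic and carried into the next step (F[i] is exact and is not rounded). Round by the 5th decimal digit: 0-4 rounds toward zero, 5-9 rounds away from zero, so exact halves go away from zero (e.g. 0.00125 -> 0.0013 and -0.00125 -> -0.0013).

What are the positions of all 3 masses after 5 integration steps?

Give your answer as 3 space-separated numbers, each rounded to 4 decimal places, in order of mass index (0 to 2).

Answer: 5.6797 8.3516 12.7579

Derivation:
Step 0: x=[6.0000 9.0000 13.0000] v=[0.0000 0.0000 1.0000]
Step 1: x=[4.5000 9.2500 13.5000] v=[-3.0000 0.5000 1.0000]
Step 2: x=[3.1250 9.3750 13.8750] v=[-2.7500 0.2500 0.7500]
Step 3: x=[3.3125 9.0625 14.0000] v=[0.3750 -0.6250 0.2500]
Step 4: x=[4.7188 8.5469 13.6563] v=[2.8125 -1.0313 -0.6875]
Step 5: x=[5.6797 8.3516 12.7579] v=[1.9218 -0.3907 -1.7969]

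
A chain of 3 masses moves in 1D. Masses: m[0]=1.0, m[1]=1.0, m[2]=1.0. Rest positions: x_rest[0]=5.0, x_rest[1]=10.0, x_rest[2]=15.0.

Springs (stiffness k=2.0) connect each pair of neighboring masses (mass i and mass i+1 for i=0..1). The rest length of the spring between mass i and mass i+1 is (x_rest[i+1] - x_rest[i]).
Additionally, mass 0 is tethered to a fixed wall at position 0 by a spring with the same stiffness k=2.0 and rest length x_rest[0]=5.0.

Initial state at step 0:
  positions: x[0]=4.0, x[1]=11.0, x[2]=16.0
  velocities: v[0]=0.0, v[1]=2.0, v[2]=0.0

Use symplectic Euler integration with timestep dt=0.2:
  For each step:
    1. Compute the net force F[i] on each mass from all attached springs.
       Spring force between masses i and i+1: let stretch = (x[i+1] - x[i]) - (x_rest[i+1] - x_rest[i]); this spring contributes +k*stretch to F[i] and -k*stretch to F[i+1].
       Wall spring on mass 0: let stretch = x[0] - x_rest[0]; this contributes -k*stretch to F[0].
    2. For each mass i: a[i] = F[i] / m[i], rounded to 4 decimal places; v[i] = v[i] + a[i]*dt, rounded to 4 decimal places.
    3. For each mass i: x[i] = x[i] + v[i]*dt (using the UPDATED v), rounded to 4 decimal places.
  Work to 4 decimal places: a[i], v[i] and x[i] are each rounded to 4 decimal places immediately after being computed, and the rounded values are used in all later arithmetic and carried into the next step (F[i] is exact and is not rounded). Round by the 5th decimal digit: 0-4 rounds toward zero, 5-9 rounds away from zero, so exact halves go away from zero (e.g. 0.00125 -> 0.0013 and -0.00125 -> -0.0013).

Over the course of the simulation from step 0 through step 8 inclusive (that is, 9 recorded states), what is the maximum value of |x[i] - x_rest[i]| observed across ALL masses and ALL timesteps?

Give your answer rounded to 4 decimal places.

Step 0: x=[4.0000 11.0000 16.0000] v=[0.0000 2.0000 0.0000]
Step 1: x=[4.2400 11.2400 16.0000] v=[1.2000 1.2000 0.0000]
Step 2: x=[4.7008 11.3008 16.0192] v=[2.3040 0.3040 0.0960]
Step 3: x=[5.3135 11.2111 16.0609] v=[3.0637 -0.4486 0.2086]
Step 4: x=[5.9730 11.0376 16.1146] v=[3.2973 -0.8677 0.2687]
Step 5: x=[6.5598 10.8651 16.1622] v=[2.9339 -0.8627 0.2379]
Step 6: x=[6.9662 10.7719 16.1860] v=[2.0321 -0.4660 0.1191]
Step 7: x=[7.1198 10.8074 16.1767] v=[0.7679 0.1774 -0.0465]
Step 8: x=[6.9988 10.9774 16.1379] v=[-0.6050 0.8501 -0.1942]
Max displacement = 2.1198

Answer: 2.1198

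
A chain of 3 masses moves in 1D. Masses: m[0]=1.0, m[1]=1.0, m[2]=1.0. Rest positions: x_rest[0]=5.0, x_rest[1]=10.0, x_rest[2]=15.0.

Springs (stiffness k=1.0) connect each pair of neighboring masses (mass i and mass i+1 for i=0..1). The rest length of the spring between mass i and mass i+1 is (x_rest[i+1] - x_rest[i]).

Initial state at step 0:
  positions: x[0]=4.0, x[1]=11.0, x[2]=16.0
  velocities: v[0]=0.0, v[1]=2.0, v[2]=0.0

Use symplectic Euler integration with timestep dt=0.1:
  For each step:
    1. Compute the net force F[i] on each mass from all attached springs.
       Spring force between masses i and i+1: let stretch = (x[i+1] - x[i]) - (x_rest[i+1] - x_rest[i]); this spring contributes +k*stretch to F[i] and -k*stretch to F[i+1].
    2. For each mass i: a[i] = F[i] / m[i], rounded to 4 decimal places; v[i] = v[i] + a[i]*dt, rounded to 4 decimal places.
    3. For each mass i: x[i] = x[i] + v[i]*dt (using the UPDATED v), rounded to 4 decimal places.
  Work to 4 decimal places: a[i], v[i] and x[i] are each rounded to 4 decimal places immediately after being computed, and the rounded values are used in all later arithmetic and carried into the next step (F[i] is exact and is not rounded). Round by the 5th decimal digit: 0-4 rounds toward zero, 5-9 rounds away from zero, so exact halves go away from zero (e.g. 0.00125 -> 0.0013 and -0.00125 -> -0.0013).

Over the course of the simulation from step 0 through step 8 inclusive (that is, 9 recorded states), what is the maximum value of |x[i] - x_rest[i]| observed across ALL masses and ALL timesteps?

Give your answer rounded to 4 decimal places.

Answer: 1.7026

Derivation:
Step 0: x=[4.0000 11.0000 16.0000] v=[0.0000 2.0000 0.0000]
Step 1: x=[4.0200 11.1800 16.0000] v=[0.2000 1.8000 0.0000]
Step 2: x=[4.0616 11.3366 16.0018] v=[0.4160 1.5660 0.0180]
Step 3: x=[4.1260 11.4671 16.0070] v=[0.6435 1.3050 0.0515]
Step 4: x=[4.2138 11.5696 16.0168] v=[0.8776 1.0249 0.0975]
Step 5: x=[4.3251 11.6430 16.0321] v=[1.1132 0.7340 0.1528]
Step 6: x=[4.4596 11.6871 16.0535] v=[1.3450 0.4411 0.2139]
Step 7: x=[4.6164 11.7026 16.0812] v=[1.5678 0.1550 0.2773]
Step 8: x=[4.7940 11.6910 16.1151] v=[1.7764 -0.1158 0.3394]
Max displacement = 1.7026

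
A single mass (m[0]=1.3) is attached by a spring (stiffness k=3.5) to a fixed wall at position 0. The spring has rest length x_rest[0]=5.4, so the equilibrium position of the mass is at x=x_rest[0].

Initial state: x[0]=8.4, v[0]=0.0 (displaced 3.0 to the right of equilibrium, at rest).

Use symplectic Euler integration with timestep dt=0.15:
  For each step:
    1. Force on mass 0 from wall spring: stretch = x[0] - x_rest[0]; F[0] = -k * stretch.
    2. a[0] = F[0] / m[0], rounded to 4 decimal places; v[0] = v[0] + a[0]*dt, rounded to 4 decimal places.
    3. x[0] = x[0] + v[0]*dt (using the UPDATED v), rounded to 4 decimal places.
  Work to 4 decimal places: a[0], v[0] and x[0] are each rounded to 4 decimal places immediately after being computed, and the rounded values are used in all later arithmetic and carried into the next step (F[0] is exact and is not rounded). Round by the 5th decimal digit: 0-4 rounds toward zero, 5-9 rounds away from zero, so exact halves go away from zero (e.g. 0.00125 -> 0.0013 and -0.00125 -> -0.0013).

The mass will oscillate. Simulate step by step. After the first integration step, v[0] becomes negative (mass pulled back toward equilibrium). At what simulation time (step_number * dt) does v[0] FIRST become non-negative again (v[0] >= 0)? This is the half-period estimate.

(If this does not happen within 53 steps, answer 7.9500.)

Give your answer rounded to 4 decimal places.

Step 0: x=[8.4000] v=[0.0000]
Step 1: x=[8.2183] v=[-1.2115]
Step 2: x=[7.8658] v=[-2.3497]
Step 3: x=[7.3640] v=[-3.3455]
Step 4: x=[6.7432] v=[-4.1387]
Step 5: x=[6.0410] v=[-4.6811]
Step 6: x=[5.3000] v=[-4.9400]
Step 7: x=[4.5651] v=[-4.8996]
Step 8: x=[3.8807] v=[-4.5624]
Step 9: x=[3.2884] v=[-3.9488]
Step 10: x=[2.8240] v=[-3.0960]
Step 11: x=[2.5156] v=[-2.0557]
Step 12: x=[2.3820] v=[-0.8908]
Step 13: x=[2.4312] v=[0.3280]
First v>=0 after going negative at step 13, time=1.9500

Answer: 1.9500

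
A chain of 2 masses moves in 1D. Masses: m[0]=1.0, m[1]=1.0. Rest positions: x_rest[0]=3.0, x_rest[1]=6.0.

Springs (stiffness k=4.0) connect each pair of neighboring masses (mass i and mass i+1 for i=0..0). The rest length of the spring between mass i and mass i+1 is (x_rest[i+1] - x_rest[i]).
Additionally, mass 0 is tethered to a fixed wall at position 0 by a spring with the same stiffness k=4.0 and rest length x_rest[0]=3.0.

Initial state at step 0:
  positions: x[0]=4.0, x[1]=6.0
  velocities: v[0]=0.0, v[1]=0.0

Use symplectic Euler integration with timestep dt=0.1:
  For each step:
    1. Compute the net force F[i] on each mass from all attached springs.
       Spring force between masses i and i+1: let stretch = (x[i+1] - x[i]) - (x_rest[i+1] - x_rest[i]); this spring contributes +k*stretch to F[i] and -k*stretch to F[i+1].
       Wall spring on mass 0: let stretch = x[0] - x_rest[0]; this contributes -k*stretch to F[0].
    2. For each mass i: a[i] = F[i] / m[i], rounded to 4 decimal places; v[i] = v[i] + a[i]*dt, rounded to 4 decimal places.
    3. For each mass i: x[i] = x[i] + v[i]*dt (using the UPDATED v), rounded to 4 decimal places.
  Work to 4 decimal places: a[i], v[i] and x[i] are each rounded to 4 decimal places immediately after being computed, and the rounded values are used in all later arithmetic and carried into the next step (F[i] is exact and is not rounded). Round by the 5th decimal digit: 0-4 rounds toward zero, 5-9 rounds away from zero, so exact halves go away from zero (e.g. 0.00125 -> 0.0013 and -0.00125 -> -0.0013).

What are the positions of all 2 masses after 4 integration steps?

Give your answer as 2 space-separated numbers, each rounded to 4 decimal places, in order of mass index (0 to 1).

Step 0: x=[4.0000 6.0000] v=[0.0000 0.0000]
Step 1: x=[3.9200 6.0400] v=[-0.8000 0.4000]
Step 2: x=[3.7680 6.1152] v=[-1.5200 0.7520]
Step 3: x=[3.5592 6.2165] v=[-2.0883 1.0131]
Step 4: x=[3.3143 6.3315] v=[-2.4491 1.1502]

Answer: 3.3143 6.3315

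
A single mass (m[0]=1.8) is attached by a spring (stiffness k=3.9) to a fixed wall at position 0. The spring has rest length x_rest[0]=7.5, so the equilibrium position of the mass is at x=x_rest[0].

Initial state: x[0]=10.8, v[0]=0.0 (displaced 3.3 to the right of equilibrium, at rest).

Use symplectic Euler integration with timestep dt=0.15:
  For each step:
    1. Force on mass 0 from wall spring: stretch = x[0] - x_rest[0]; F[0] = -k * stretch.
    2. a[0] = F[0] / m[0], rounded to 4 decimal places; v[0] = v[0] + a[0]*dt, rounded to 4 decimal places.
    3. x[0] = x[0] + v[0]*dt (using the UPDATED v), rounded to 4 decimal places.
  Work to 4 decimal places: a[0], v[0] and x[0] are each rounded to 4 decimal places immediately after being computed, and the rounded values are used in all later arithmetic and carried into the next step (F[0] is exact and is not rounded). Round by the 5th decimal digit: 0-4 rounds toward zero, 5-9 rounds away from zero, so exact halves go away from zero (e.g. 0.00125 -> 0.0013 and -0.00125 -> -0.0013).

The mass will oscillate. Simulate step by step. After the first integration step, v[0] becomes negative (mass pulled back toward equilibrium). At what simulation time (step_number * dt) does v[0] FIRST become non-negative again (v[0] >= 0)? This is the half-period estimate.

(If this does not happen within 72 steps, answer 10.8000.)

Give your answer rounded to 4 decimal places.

Answer: 2.2500

Derivation:
Step 0: x=[10.8000] v=[0.0000]
Step 1: x=[10.6391] v=[-1.0725]
Step 2: x=[10.3252] v=[-2.0927]
Step 3: x=[9.8736] v=[-3.0109]
Step 4: x=[9.3063] v=[-3.7823]
Step 5: x=[8.6509] v=[-4.3694]
Step 6: x=[7.9394] v=[-4.7434]
Step 7: x=[7.2065] v=[-4.8862]
Step 8: x=[6.4879] v=[-4.7908]
Step 9: x=[5.8186] v=[-4.4619]
Step 10: x=[5.2313] v=[-3.9155]
Step 11: x=[4.7546] v=[-3.1782]
Step 12: x=[4.4117] v=[-2.2859]
Step 13: x=[4.2194] v=[-1.2822]
Step 14: x=[4.1870] v=[-0.2160]
Step 15: x=[4.3161] v=[0.8607]
First v>=0 after going negative at step 15, time=2.2500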